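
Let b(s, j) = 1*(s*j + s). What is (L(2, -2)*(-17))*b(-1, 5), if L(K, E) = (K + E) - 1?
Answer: -102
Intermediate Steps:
b(s, j) = s + j*s (b(s, j) = 1*(j*s + s) = 1*(s + j*s) = s + j*s)
L(K, E) = -1 + E + K (L(K, E) = (E + K) - 1 = -1 + E + K)
(L(2, -2)*(-17))*b(-1, 5) = ((-1 - 2 + 2)*(-17))*(-(1 + 5)) = (-1*(-17))*(-1*6) = 17*(-6) = -102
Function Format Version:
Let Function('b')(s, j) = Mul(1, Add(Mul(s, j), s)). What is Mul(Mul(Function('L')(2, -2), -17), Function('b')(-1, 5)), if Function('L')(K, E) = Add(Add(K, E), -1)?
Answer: -102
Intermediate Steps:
Function('b')(s, j) = Add(s, Mul(j, s)) (Function('b')(s, j) = Mul(1, Add(Mul(j, s), s)) = Mul(1, Add(s, Mul(j, s))) = Add(s, Mul(j, s)))
Function('L')(K, E) = Add(-1, E, K) (Function('L')(K, E) = Add(Add(E, K), -1) = Add(-1, E, K))
Mul(Mul(Function('L')(2, -2), -17), Function('b')(-1, 5)) = Mul(Mul(Add(-1, -2, 2), -17), Mul(-1, Add(1, 5))) = Mul(Mul(-1, -17), Mul(-1, 6)) = Mul(17, -6) = -102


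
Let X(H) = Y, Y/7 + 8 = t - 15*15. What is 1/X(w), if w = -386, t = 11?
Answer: -1/1554 ≈ -0.00064350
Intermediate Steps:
Y = -1554 (Y = -56 + 7*(11 - 15*15) = -56 + 7*(11 - 225) = -56 + 7*(-214) = -56 - 1498 = -1554)
X(H) = -1554
1/X(w) = 1/(-1554) = -1/1554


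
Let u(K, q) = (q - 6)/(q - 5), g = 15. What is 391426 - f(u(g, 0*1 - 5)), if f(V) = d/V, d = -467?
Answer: 4310356/11 ≈ 3.9185e+5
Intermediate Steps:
u(K, q) = (-6 + q)/(-5 + q)
f(V) = -467/V
391426 - f(u(g, 0*1 - 5)) = 391426 - (-467)/((-6 + (0*1 - 5))/(-5 + (0*1 - 5))) = 391426 - (-467)/((-6 + (0 - 5))/(-5 + (0 - 5))) = 391426 - (-467)/((-6 - 5)/(-5 - 5)) = 391426 - (-467)/(-11/(-10)) = 391426 - (-467)/((-⅒*(-11))) = 391426 - (-467)/11/10 = 391426 - (-467)*10/11 = 391426 - 1*(-4670/11) = 391426 + 4670/11 = 4310356/11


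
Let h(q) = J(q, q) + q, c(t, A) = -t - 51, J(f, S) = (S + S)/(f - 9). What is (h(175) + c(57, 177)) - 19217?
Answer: -1589275/83 ≈ -19148.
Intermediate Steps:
J(f, S) = 2*S/(-9 + f) (J(f, S) = (2*S)/(-9 + f) = 2*S/(-9 + f))
c(t, A) = -51 - t
h(q) = q + 2*q/(-9 + q) (h(q) = 2*q/(-9 + q) + q = q + 2*q/(-9 + q))
(h(175) + c(57, 177)) - 19217 = (175*(-7 + 175)/(-9 + 175) + (-51 - 1*57)) - 19217 = (175*168/166 + (-51 - 57)) - 19217 = (175*(1/166)*168 - 108) - 19217 = (14700/83 - 108) - 19217 = 5736/83 - 19217 = -1589275/83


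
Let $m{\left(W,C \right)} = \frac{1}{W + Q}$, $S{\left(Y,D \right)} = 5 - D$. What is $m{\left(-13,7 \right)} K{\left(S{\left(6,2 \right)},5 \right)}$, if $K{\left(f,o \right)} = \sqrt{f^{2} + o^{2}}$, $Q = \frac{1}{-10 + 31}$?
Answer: $- \frac{21 \sqrt{34}}{272} \approx -0.45018$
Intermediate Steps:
$Q = \frac{1}{21} \approx 0.047619$
$m{\left(W,C \right)} = \frac{1}{\frac{1}{21} + W}$ ($m{\left(W,C \right)} = \frac{1}{W + \frac{1}{21}} = \frac{1}{\frac{1}{21} + W}$)
$m{\left(-13,7 \right)} K{\left(S{\left(6,2 \right)},5 \right)} = \frac{21}{1 + 21 \left(-13\right)} \sqrt{\left(5 - 2\right)^{2} + 5^{2}} = \frac{21}{1 - 273} \sqrt{\left(5 - 2\right)^{2} + 25} = \frac{21}{-272} \sqrt{3^{2} + 25} = 21 \left(- \frac{1}{272}\right) \sqrt{9 + 25} = - \frac{21 \sqrt{34}}{272}$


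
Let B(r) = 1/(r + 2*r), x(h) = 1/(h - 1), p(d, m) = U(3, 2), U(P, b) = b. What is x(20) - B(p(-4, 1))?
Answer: -13/114 ≈ -0.11404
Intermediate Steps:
p(d, m) = 2
x(h) = 1/(-1 + h)
B(r) = 1/(3*r)
x(20) - B(p(-4, 1)) = 1/(-1 + 20) - 1/(3*2) = 1/19 - 1/(3*2) = 1/19 - 1*⅙ = 1/19 - ⅙ = -13/114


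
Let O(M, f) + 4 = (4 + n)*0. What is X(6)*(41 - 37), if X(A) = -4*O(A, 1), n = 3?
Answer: 64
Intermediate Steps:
O(M, f) = -4 (O(M, f) = -4 + (4 + 3)*0 = -4 + 7*0 = -4 + 0 = -4)
X(A) = 16 (X(A) = -4*(-4) = 16)
X(6)*(41 - 37) = 16*(41 - 37) = 16*4 = 64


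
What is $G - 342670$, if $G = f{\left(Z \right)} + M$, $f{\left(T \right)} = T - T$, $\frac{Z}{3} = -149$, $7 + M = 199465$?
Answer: $-143212$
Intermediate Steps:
$M = 199458$ ($M = -7 + 199465 = 199458$)
$Z = -447$ ($Z = 3 \left(-149\right) = -447$)
$f{\left(T \right)} = 0$
$G = 199458$ ($G = 0 + 199458 = 199458$)
$G - 342670 = 199458 - 342670 = -143212$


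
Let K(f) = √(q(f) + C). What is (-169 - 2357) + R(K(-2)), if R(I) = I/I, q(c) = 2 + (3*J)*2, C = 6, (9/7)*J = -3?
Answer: -2525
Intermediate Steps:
J = -7/3 (J = (7/9)*(-3) = -7/3 ≈ -2.3333)
q(c) = -12 (q(c) = 2 + (3*(-7/3))*2 = 2 - 7*2 = 2 - 14 = -12)
K(f) = I*√6 (K(f) = √(-12 + 6) = √(-6) = I*√6)
R(I) = 1
(-169 - 2357) + R(K(-2)) = (-169 - 2357) + 1 = -2526 + 1 = -2525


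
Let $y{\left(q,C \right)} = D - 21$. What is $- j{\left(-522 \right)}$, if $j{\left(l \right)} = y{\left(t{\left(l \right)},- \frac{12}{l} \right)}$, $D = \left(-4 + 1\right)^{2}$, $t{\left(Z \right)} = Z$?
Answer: $12$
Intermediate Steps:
$D = 9$ ($D = \left(-3\right)^{2} = 9$)
$y{\left(q,C \right)} = -12$ ($y{\left(q,C \right)} = 9 - 21 = -12$)
$j{\left(l \right)} = -12$
$- j{\left(-522 \right)} = \left(-1\right) \left(-12\right) = 12$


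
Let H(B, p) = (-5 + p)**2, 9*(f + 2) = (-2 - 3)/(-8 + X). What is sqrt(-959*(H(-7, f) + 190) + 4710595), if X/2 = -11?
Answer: sqrt(13068468949)/54 ≈ 2117.0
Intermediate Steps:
X = -22 (X = 2*(-11) = -22)
f = -107/54 (f = -2 + ((-2 - 3)/(-8 - 22))/9 = -2 + (-5/(-30))/9 = -2 + (-5*(-1/30))/9 = -2 + (1/9)*(1/6) = -2 + 1/54 = -107/54 ≈ -1.9815)
sqrt(-959*(H(-7, f) + 190) + 4710595) = sqrt(-959*((-5 - 107/54)**2 + 190) + 4710595) = sqrt(-959*((-377/54)**2 + 190) + 4710595) = sqrt(-959*(142129/2916 + 190) + 4710595) = sqrt(-959*696169/2916 + 4710595) = sqrt(-667626071/2916 + 4710595) = sqrt(13068468949/2916) = sqrt(13068468949)/54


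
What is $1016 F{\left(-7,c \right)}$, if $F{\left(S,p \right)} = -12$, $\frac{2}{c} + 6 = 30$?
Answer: $-12192$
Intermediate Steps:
$c = \frac{1}{12}$ ($c = \frac{2}{-6 + 30} = \frac{2}{24} = 2 \cdot \frac{1}{24} = \frac{1}{12} \approx 0.083333$)
$1016 F{\left(-7,c \right)} = 1016 \left(-12\right) = -12192$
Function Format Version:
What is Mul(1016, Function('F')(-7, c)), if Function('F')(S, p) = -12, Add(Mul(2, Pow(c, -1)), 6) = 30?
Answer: -12192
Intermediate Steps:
c = Rational(1, 12) (c = Mul(2, Pow(Add(-6, 30), -1)) = Mul(2, Pow(24, -1)) = Mul(2, Rational(1, 24)) = Rational(1, 12) ≈ 0.083333)
Mul(1016, Function('F')(-7, c)) = Mul(1016, -12) = -12192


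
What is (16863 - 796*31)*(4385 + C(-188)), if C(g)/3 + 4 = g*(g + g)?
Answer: -1691022281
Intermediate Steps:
C(g) = -12 + 6*g² (C(g) = -12 + 3*(g*(g + g)) = -12 + 3*(g*(2*g)) = -12 + 3*(2*g²) = -12 + 6*g²)
(16863 - 796*31)*(4385 + C(-188)) = (16863 - 796*31)*(4385 + (-12 + 6*(-188)²)) = (16863 - 24676)*(4385 + (-12 + 6*35344)) = -7813*(4385 + (-12 + 212064)) = -7813*(4385 + 212052) = -7813*216437 = -1691022281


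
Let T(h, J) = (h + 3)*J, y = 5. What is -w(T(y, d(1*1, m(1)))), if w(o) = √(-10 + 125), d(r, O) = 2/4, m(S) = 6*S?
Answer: -√115 ≈ -10.724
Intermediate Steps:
d(r, O) = ½ (d(r, O) = 2*(¼) = ½)
T(h, J) = J*(3 + h) (T(h, J) = (3 + h)*J = J*(3 + h))
w(o) = √115
-w(T(y, d(1*1, m(1)))) = -√115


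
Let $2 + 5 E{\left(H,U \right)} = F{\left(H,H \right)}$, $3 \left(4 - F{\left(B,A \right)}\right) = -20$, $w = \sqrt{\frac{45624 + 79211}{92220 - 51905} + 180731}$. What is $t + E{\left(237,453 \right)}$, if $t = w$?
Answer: $\frac{26}{15} + \frac{14 \sqrt{59948364685}}{8063} \approx 426.86$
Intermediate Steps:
$w = \frac{14 \sqrt{59948364685}}{8063}$ ($w = \sqrt{\frac{124835}{40315} + 180731} = \sqrt{124835 \cdot \frac{1}{40315} + 180731} = \sqrt{\frac{24967}{8063} + 180731} = \sqrt{\frac{1457259020}{8063}} = \frac{14 \sqrt{59948364685}}{8063} \approx 425.13$)
$F{\left(B,A \right)} = \frac{32}{3}$ ($F{\left(B,A \right)} = 4 - - \frac{20}{3} = 4 + \frac{20}{3} = \frac{32}{3}$)
$E{\left(H,U \right)} = \frac{26}{15}$ ($E{\left(H,U \right)} = - \frac{2}{5} + \frac{1}{5} \cdot \frac{32}{3} = - \frac{2}{5} + \frac{32}{15} = \frac{26}{15}$)
$t = \frac{14 \sqrt{59948364685}}{8063} \approx 425.13$
$t + E{\left(237,453 \right)} = \frac{14 \sqrt{59948364685}}{8063} + \frac{26}{15} = \frac{26}{15} + \frac{14 \sqrt{59948364685}}{8063}$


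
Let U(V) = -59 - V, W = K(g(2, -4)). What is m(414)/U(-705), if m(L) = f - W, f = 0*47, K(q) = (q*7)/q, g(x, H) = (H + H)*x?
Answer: -7/646 ≈ -0.010836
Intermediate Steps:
g(x, H) = 2*H*x (g(x, H) = (2*H)*x = 2*H*x)
K(q) = 7 (K(q) = (7*q)/q = 7)
W = 7
f = 0
m(L) = -7 (m(L) = 0 - 1*7 = 0 - 7 = -7)
m(414)/U(-705) = -7/(-59 - 1*(-705)) = -7/(-59 + 705) = -7/646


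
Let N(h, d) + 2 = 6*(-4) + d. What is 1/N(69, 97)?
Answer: 1/71 ≈ 0.014085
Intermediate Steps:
N(h, d) = -26 + d (N(h, d) = -2 + (6*(-4) + d) = -2 + (-24 + d) = -26 + d)
1/N(69, 97) = 1/(-26 + 97) = 1/71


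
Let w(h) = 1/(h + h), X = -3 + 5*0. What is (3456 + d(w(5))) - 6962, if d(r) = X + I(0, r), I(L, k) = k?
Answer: -35089/10 ≈ -3508.9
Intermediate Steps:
X = -3 (X = -3 + 0 = -3)
w(h) = 1/(2*h)
d(r) = -3 + r
(3456 + d(w(5))) - 6962 = (3456 + (-3 + (1/2)/5)) - 6962 = (3456 + (-3 + (1/2)*(1/5))) - 6962 = (3456 + (-3 + 1/10)) - 6962 = (3456 - 29/10) - 6962 = 34531/10 - 6962 = -35089/10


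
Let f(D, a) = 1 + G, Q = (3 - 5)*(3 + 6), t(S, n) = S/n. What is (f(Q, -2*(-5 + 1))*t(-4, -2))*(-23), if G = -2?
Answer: 46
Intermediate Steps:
Q = -18 (Q = -2*9 = -18)
f(D, a) = -1 (f(D, a) = 1 - 2 = -1)
(f(Q, -2*(-5 + 1))*t(-4, -2))*(-23) = -(-4)/(-2)*(-23) = -(-4)*(-1)/2*(-23) = -1*2*(-23) = -2*(-23) = 46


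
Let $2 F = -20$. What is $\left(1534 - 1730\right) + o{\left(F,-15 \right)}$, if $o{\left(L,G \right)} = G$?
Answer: $-211$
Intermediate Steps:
$F = -10$ ($F = \frac{1}{2} \left(-20\right) = -10$)
$\left(1534 - 1730\right) + o{\left(F,-15 \right)} = \left(1534 - 1730\right) - 15 = -196 - 15 = -211$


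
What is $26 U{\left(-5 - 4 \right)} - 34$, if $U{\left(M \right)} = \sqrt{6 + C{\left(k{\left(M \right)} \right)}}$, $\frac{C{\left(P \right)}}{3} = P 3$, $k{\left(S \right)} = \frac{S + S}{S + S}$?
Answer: $-34 + 26 \sqrt{15} \approx 66.698$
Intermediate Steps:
$k{\left(S \right)} = 1$ ($k{\left(S \right)} = \frac{2 S}{2 S} = 2 S \frac{1}{2 S} = 1$)
$C{\left(P \right)} = 9 P$ ($C{\left(P \right)} = 3 P 3 = 3 \cdot 3 P = 9 P$)
$U{\left(M \right)} = \sqrt{15}$ ($U{\left(M \right)} = \sqrt{6 + 9 \cdot 1} = \sqrt{6 + 9} = \sqrt{15}$)
$26 U{\left(-5 - 4 \right)} - 34 = 26 \sqrt{15} - 34 = -34 + 26 \sqrt{15}$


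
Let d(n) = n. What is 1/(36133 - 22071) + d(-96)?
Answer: -1349951/14062 ≈ -96.000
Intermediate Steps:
1/(36133 - 22071) + d(-96) = 1/(36133 - 22071) - 96 = 1/14062 - 96 = -1349951/14062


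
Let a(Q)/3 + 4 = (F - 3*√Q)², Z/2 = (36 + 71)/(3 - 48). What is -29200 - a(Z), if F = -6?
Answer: -145838/5 - 36*I*√1070/5 ≈ -29168.0 - 235.52*I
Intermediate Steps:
Z = -214/45 (Z = 2*((36 + 71)/(3 - 48)) = 2*(107/(-45)) = 2*(107*(-1/45)) = 2*(-107/45) = -214/45 ≈ -4.7556)
a(Q) = -12 + 3*(-6 - 3*√Q)²
-29200 - a(Z) = -29200 - (96 + 27*(-214/45) + 108*√(-214/45)) = -29200 - (96 - 642/5 + 108*(I*√1070/15)) = -29200 - (96 - 642/5 + 36*I*√1070/5) = -29200 - (-162/5 + 36*I*√1070/5) = -29200 + (162/5 - 36*I*√1070/5) = -145838/5 - 36*I*√1070/5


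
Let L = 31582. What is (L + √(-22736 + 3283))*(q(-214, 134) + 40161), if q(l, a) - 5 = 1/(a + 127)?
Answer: 331084433314/261 + 73383289*I*√397/261 ≈ 1.2685e+9 + 5.6021e+6*I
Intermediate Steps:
q(l, a) = 5 + 1/(127 + a) (q(l, a) = 5 + 1/(a + 127) = 5 + 1/(127 + a))
(L + √(-22736 + 3283))*(q(-214, 134) + 40161) = (31582 + √(-22736 + 3283))*((636 + 5*134)/(127 + 134) + 40161) = (31582 + √(-19453))*((636 + 670)/261 + 40161) = (31582 + 7*I*√397)*((1/261)*1306 + 40161) = (31582 + 7*I*√397)*(1306/261 + 40161) = (31582 + 7*I*√397)*(10483327/261) = 331084433314/261 + 73383289*I*√397/261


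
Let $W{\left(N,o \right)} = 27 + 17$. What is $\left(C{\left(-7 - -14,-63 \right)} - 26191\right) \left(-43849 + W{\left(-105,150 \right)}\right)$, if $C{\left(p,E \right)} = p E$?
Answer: $1166614760$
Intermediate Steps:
$W{\left(N,o \right)} = 44$
$C{\left(p,E \right)} = E p$
$\left(C{\left(-7 - -14,-63 \right)} - 26191\right) \left(-43849 + W{\left(-105,150 \right)}\right) = \left(- 63 \left(-7 - -14\right) - 26191\right) \left(-43849 + 44\right) = \left(- 63 \left(-7 + 14\right) - 26191\right) \left(-43805\right) = \left(\left(-63\right) 7 - 26191\right) \left(-43805\right) = \left(-441 - 26191\right) \left(-43805\right) = \left(-26632\right) \left(-43805\right) = 1166614760$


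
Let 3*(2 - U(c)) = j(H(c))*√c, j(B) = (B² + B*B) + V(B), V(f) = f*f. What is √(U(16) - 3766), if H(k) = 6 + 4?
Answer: 2*I*√1041 ≈ 64.529*I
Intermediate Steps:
H(k) = 10
V(f) = f²
j(B) = 3*B² (j(B) = (B² + B*B) + B² = (B² + B²) + B² = 2*B² + B² = 3*B²)
U(c) = 2 - 100*√c (U(c) = 2 - 3*10²*√c/3 = 2 - 3*100*√c/3 = 2 - 100*√c)
√(U(16) - 3766) = √((2 - 100*√16) - 3766) = √((2 - 100*4) - 3766) = √((2 - 400) - 3766) = √(-398 - 3766) = √(-4164) = 2*I*√1041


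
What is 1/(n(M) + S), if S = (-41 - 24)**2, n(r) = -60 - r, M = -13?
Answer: 1/4178 ≈ 0.00023935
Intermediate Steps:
S = 4225 (S = (-65)**2 = 4225)
1/(n(M) + S) = 1/((-60 - 1*(-13)) + 4225) = 1/((-60 + 13) + 4225) = 1/(-47 + 4225) = 1/4178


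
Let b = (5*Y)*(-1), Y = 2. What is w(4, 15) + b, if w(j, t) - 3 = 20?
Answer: 13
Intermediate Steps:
w(j, t) = 23 (w(j, t) = 3 + 20 = 23)
b = -10 (b = (5*2)*(-1) = 10*(-1) = -10)
w(4, 15) + b = 23 - 10 = 13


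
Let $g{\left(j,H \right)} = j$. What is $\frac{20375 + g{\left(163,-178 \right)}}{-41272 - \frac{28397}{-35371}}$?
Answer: $- \frac{726449598}{1459803515} \approx -0.49764$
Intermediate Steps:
$\frac{20375 + g{\left(163,-178 \right)}}{-41272 - \frac{28397}{-35371}} = \frac{20375 + 163}{-41272 - \frac{28397}{-35371}} = \frac{20538}{-41272 - - \frac{28397}{35371}} = \frac{20538}{-41272 + \frac{28397}{35371}} = \frac{20538}{- \frac{1459803515}{35371}} = 20538 \left(- \frac{35371}{1459803515}\right) = - \frac{726449598}{1459803515}$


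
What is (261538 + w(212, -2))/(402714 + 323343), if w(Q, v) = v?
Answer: 261536/726057 ≈ 0.36021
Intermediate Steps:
(261538 + w(212, -2))/(402714 + 323343) = (261538 - 2)/(402714 + 323343) = 261536/726057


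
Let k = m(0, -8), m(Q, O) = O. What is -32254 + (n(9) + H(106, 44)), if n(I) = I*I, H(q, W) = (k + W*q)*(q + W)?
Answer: 666227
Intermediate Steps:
k = -8
H(q, W) = (-8 + W*q)*(W + q) (H(q, W) = (-8 + W*q)*(q + W) = (-8 + W*q)*(W + q))
n(I) = I²
-32254 + (n(9) + H(106, 44)) = -32254 + (9² + (-8*44 - 8*106 + 44*106² + 106*44²)) = -32254 + (81 + (-352 - 848 + 44*11236 + 106*1936)) = -32254 + (81 + (-352 - 848 + 494384 + 205216)) = -32254 + (81 + 698400) = -32254 + 698481 = 666227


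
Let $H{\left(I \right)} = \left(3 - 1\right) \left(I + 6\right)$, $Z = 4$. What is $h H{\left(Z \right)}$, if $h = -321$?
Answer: $-6420$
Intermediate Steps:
$H{\left(I \right)} = 12 + 2 I$ ($H{\left(I \right)} = 2 \left(6 + I\right) = 12 + 2 I$)
$h H{\left(Z \right)} = - 321 \left(12 + 2 \cdot 4\right) = - 321 \left(12 + 8\right) = \left(-321\right) 20 = -6420$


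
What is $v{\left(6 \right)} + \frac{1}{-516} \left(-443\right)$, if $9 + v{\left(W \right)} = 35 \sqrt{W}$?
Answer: $- \frac{4201}{516} + 35 \sqrt{6} \approx 77.591$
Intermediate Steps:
$v{\left(W \right)} = -9 + 35 \sqrt{W}$
$v{\left(6 \right)} + \frac{1}{-516} \left(-443\right) = \left(-9 + 35 \sqrt{6}\right) + \frac{1}{-516} \left(-443\right) = \left(-9 + 35 \sqrt{6}\right) - - \frac{443}{516} = \left(-9 + 35 \sqrt{6}\right) + \frac{443}{516} = - \frac{4201}{516} + 35 \sqrt{6}$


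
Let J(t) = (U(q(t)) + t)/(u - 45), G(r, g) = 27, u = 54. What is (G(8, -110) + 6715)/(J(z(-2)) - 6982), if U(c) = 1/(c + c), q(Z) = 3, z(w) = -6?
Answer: -364068/377063 ≈ -0.96554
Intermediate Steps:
U(c) = 1/(2*c)
J(t) = 1/54 + t/9 (J(t) = ((½)/3 + t)/(54 - 45) = ((½)*(⅓) + t)/9 = (⅙ + t)*(⅑) = 1/54 + t/9)
(G(8, -110) + 6715)/(J(z(-2)) - 6982) = (27 + 6715)/((1/54 + (⅑)*(-6)) - 6982) = 6742/((1/54 - ⅔) - 6982) = 6742/(-35/54 - 6982) = 6742/(-377063/54) = 6742*(-54/377063) = -364068/377063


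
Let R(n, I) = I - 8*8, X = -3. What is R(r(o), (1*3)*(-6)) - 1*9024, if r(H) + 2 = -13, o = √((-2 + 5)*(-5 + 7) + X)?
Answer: -9106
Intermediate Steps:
o = √3 (o = √((-2 + 5)*(-5 + 7) - 3) = √(3*2 - 3) = √(6 - 3) = √3 ≈ 1.7320)
r(H) = -15 (r(H) = -2 - 13 = -15)
R(n, I) = -64 + I (R(n, I) = I - 64 = -64 + I)
R(r(o), (1*3)*(-6)) - 1*9024 = (-64 + (1*3)*(-6)) - 1*9024 = (-64 + 3*(-6)) - 9024 = (-64 - 18) - 9024 = -82 - 9024 = -9106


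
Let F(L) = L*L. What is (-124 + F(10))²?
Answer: 576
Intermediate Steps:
F(L) = L²
(-124 + F(10))² = (-124 + 10²)² = (-124 + 100)² = (-24)² = 576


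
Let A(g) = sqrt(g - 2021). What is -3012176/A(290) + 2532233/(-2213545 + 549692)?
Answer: -2532233/1663853 + 3012176*I*sqrt(1731)/1731 ≈ -1.5219 + 72399.0*I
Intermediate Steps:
A(g) = sqrt(-2021 + g)
-3012176/A(290) + 2532233/(-2213545 + 549692) = -3012176/sqrt(-2021 + 290) + 2532233/(-2213545 + 549692) = -3012176*(-I*sqrt(1731)/1731) + 2532233/(-1663853) = -3012176*(-I*sqrt(1731)/1731) + 2532233*(-1/1663853) = -(-3012176)*I*sqrt(1731)/1731 - 2532233/1663853 = 3012176*I*sqrt(1731)/1731 - 2532233/1663853 = -2532233/1663853 + 3012176*I*sqrt(1731)/1731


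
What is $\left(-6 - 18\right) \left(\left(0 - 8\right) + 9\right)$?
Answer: $-24$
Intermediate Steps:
$\left(-6 - 18\right) \left(\left(0 - 8\right) + 9\right) = - 24 \left(-8 + 9\right) = \left(-24\right) 1 = -24$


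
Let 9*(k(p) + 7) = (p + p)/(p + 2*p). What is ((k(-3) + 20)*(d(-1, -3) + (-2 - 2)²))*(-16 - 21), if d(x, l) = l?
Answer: -169793/27 ≈ -6288.6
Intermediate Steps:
k(p) = -187/27 (k(p) = -7 + ((p + p)/(p + 2*p))/9 = -7 + ((2*p)/((3*p)))/9 = -7 + ((2*p)*(1/(3*p)))/9 = -7 + (⅑)*(⅔) = -7 + 2/27 = -187/27)
((k(-3) + 20)*(d(-1, -3) + (-2 - 2)²))*(-16 - 21) = ((-187/27 + 20)*(-3 + (-2 - 2)²))*(-16 - 21) = (353*(-3 + (-4)²)/27)*(-37) = (353*(-3 + 16)/27)*(-37) = ((353/27)*13)*(-37) = (4589/27)*(-37) = -169793/27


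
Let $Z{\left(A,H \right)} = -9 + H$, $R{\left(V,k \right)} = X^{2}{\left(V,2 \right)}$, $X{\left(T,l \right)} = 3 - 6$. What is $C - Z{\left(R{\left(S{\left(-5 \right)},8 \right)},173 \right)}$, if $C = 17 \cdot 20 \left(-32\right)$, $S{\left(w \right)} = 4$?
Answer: $-11044$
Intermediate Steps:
$C = -10880$ ($C = 340 \left(-32\right) = -10880$)
$X{\left(T,l \right)} = -3$ ($X{\left(T,l \right)} = 3 - 6 = -3$)
$R{\left(V,k \right)} = 9$ ($R{\left(V,k \right)} = \left(-3\right)^{2} = 9$)
$C - Z{\left(R{\left(S{\left(-5 \right)},8 \right)},173 \right)} = -10880 - \left(-9 + 173\right) = -10880 - 164 = -11044$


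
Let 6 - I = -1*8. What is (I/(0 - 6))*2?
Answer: -14/3 ≈ -4.6667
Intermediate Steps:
I = 14 (I = 6 - (-1)*8 = 6 - 1*(-8) = 6 + 8 = 14)
(I/(0 - 6))*2 = (14/(0 - 6))*2 = (14/(-6))*2 = (14*(-⅙))*2 = -7/3*2 = -14/3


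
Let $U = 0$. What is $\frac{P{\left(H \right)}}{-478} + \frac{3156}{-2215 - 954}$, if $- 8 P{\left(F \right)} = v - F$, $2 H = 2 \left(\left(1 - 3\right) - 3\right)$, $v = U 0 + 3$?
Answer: $- \frac{1505399}{1514782} \approx -0.99381$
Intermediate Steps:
$v = 3$ ($v = 0 \cdot 0 + 3 = 0 + 3 = 3$)
$H = -5$ ($H = \frac{2 \left(\left(1 - 3\right) - 3\right)}{2} = \frac{2 \left(-2 - 3\right)}{2} = \frac{2 \left(-5\right)}{2} = \frac{1}{2} \left(-10\right) = -5$)
$P{\left(F \right)} = - \frac{3}{8} + \frac{F}{8}$ ($P{\left(F \right)} = - \frac{3 - F}{8} = - \frac{3}{8} + \frac{F}{8}$)
$\frac{P{\left(H \right)}}{-478} + \frac{3156}{-2215 - 954} = \frac{- \frac{3}{8} + \frac{1}{8} \left(-5\right)}{-478} + \frac{3156}{-2215 - 954} = \left(- \frac{3}{8} - \frac{5}{8}\right) \left(- \frac{1}{478}\right) + \frac{3156}{-3169} = \left(-1\right) \left(- \frac{1}{478}\right) + 3156 \left(- \frac{1}{3169}\right) = \frac{1}{478} - \frac{3156}{3169} = - \frac{1505399}{1514782}$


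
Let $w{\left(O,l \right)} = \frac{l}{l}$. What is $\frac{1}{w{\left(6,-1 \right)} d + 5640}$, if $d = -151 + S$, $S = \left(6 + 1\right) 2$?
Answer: $\frac{1}{5503} \approx 0.00018172$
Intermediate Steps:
$w{\left(O,l \right)} = 1$
$S = 14$ ($S = 7 \cdot 2 = 14$)
$d = -137$ ($d = -151 + 14 = -137$)
$\frac{1}{w{\left(6,-1 \right)} d + 5640} = \frac{1}{1 \left(-137\right) + 5640} = \frac{1}{-137 + 5640} = \frac{1}{5503}$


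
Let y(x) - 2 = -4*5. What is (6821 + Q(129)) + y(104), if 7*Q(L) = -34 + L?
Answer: 47716/7 ≈ 6816.6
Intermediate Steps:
Q(L) = -34/7 + L/7 (Q(L) = (-34 + L)/7 = -34/7 + L/7)
y(x) = -18 (y(x) = 2 - 4*5 = 2 - 20 = -18)
(6821 + Q(129)) + y(104) = (6821 + (-34/7 + (⅐)*129)) - 18 = (6821 + (-34/7 + 129/7)) - 18 = (6821 + 95/7) - 18 = 47842/7 - 18 = 47716/7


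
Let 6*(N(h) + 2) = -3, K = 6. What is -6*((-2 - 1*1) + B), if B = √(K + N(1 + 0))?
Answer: 18 - 3*√14 ≈ 6.7750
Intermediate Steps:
N(h) = -5/2 (N(h) = -2 + (⅙)*(-3) = -2 - ½ = -5/2)
B = √14/2 (B = √(6 - 5/2) = √(7/2) = √14/2 ≈ 1.8708)
-6*((-2 - 1*1) + B) = -6*((-2 - 1*1) + √14/2) = -6*((-2 - 1) + √14/2) = -6*(-3 + √14/2) = 18 - 3*√14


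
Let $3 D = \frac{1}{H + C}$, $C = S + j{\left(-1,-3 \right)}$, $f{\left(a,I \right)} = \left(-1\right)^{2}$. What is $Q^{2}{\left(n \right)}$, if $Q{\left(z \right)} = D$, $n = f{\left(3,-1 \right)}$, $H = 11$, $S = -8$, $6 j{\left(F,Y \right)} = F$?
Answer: $\frac{4}{289} \approx 0.013841$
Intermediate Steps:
$j{\left(F,Y \right)} = \frac{F}{6}$
$f{\left(a,I \right)} = 1$
$n = 1$
$C = - \frac{49}{6}$ ($C = -8 + \frac{1}{6} \left(-1\right) = -8 - \frac{1}{6} = - \frac{49}{6} \approx -8.1667$)
$D = \frac{2}{17}$ ($D = \frac{1}{3 \left(11 - \frac{49}{6}\right)} = \frac{1}{3 \cdot \frac{17}{6}} = \frac{1}{3} \cdot \frac{6}{17} = \frac{2}{17} \approx 0.11765$)
$Q{\left(z \right)} = \frac{2}{17}$
$Q^{2}{\left(n \right)} = \left(\frac{2}{17}\right)^{2} = \frac{4}{289}$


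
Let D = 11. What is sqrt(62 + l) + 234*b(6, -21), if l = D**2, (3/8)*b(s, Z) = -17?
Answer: -10608 + sqrt(183) ≈ -10594.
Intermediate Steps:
b(s, Z) = -136/3 (b(s, Z) = (8/3)*(-17) = -136/3)
l = 121 (l = 11**2 = 121)
sqrt(62 + l) + 234*b(6, -21) = sqrt(62 + 121) + 234*(-136/3) = sqrt(183) - 10608 = -10608 + sqrt(183)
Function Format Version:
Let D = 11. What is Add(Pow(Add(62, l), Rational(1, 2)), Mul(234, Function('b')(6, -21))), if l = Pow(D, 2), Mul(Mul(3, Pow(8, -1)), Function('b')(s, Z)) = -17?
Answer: Add(-10608, Pow(183, Rational(1, 2))) ≈ -10594.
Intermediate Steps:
Function('b')(s, Z) = Rational(-136, 3) (Function('b')(s, Z) = Mul(Rational(8, 3), -17) = Rational(-136, 3))
l = 121 (l = Pow(11, 2) = 121)
Add(Pow(Add(62, l), Rational(1, 2)), Mul(234, Function('b')(6, -21))) = Add(Pow(Add(62, 121), Rational(1, 2)), Mul(234, Rational(-136, 3))) = Add(Pow(183, Rational(1, 2)), -10608) = Add(-10608, Pow(183, Rational(1, 2)))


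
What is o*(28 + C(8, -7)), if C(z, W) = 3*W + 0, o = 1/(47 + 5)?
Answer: 7/52 ≈ 0.13462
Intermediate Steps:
o = 1/52 ≈ 0.019231
C(z, W) = 3*W
o*(28 + C(8, -7)) = (28 + 3*(-7))/52 = (28 - 21)/52 = (1/52)*7 = 7/52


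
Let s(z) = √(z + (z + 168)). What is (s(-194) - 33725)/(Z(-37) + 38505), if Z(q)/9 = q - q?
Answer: -6745/7701 + 2*I*√55/38505 ≈ -0.87586 + 0.00038521*I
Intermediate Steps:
Z(q) = 0 (Z(q) = 9*(q - q) = 9*0 = 0)
s(z) = √(168 + 2*z) (s(z) = √(z + (168 + z)) = √(168 + 2*z))
(s(-194) - 33725)/(Z(-37) + 38505) = (√(168 + 2*(-194)) - 33725)/(0 + 38505) = (√(168 - 388) - 33725)/38505 = (√(-220) - 33725)*(1/38505) = (2*I*√55 - 33725)*(1/38505) = (-33725 + 2*I*√55)*(1/38505) = -6745/7701 + 2*I*√55/38505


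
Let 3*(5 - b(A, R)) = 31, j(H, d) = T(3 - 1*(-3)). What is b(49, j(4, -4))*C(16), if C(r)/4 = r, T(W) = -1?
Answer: -1024/3 ≈ -341.33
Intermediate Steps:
j(H, d) = -1
b(A, R) = -16/3 (b(A, R) = 5 - ⅓*31 = 5 - 31/3 = -16/3)
C(r) = 4*r
b(49, j(4, -4))*C(16) = -64*16/3 = -16/3*64 = -1024/3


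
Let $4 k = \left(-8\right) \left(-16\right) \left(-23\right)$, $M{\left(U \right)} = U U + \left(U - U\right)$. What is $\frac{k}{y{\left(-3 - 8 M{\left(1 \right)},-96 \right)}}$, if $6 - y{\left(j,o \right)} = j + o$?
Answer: $- \frac{736}{113} \approx -6.5133$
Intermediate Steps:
$M{\left(U \right)} = U^{2}$ ($M{\left(U \right)} = U^{2} + 0 = U^{2}$)
$y{\left(j,o \right)} = 6 - j - o$ ($y{\left(j,o \right)} = 6 - \left(j + o\right) = 6 - j - o$)
$k = -736$ ($k = \frac{\left(-8\right) \left(-16\right) \left(-23\right)}{4} = \frac{128 \left(-23\right)}{4} = \frac{1}{4} \left(-2944\right) = -736$)
$\frac{k}{y{\left(-3 - 8 M{\left(1 \right)},-96 \right)}} = - \frac{736}{6 - \left(-3 - 8 \cdot 1^{2}\right) - -96} = - \frac{736}{6 - \left(-3 - 8\right) + 96} = - \frac{736}{6 - -11 + 96} = - \frac{736}{6 + 11 + 96} = - \frac{736}{113}$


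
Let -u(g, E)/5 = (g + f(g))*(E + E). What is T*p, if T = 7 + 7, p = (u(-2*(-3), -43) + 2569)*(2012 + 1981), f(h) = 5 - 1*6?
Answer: 263801538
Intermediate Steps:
f(h) = -1 (f(h) = 5 - 6 = -1)
u(g, E) = -10*E*(-1 + g) (u(g, E) = -5*(g - 1)*(E + E) = -5*(-1 + g)*2*E = -10*E*(-1 + g))
p = 18842967 (p = (10*(-43)*(1 - (-2)*(-3)) + 2569)*(2012 + 1981) = (10*(-43)*(1 - 1*6) + 2569)*3993 = (10*(-43)*(1 - 6) + 2569)*3993 = (10*(-43)*(-5) + 2569)*3993 = (2150 + 2569)*3993 = 4719*3993 = 18842967)
T = 14
T*p = 14*18842967 = 263801538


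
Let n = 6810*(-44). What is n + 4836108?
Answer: 4536468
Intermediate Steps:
n = -299640
n + 4836108 = -299640 + 4836108 = 4536468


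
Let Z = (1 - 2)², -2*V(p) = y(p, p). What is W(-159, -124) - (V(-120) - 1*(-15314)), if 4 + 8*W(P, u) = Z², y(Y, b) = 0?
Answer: -122515/8 ≈ -15314.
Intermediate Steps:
V(p) = 0 (V(p) = -½*0 = 0)
Z = 1 (Z = (-1)² = 1)
W(P, u) = -3/8 (W(P, u) = -½ + (⅛)*1² = -½ + (⅛)*1 = -½ + ⅛ = -3/8)
W(-159, -124) - (V(-120) - 1*(-15314)) = -3/8 - (0 - 1*(-15314)) = -3/8 - (0 + 15314) = -3/8 - 1*15314 = -3/8 - 15314 = -122515/8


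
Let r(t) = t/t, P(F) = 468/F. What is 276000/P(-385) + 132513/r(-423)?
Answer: -3686993/39 ≈ -94538.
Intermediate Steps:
r(t) = 1
276000/P(-385) + 132513/r(-423) = 276000/((468/(-385))) + 132513/1 = 276000/((468*(-1/385))) + 132513*1 = 276000/(-468/385) + 132513 = 276000*(-385/468) + 132513 = -8855000/39 + 132513 = -3686993/39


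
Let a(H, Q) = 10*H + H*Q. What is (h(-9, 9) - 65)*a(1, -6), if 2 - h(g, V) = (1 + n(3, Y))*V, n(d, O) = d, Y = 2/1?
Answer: -396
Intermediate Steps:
Y = 2 (Y = 2*1 = 2)
h(g, V) = 2 - 4*V (h(g, V) = 2 - (1 + 3)*V = 2 - 4*V)
(h(-9, 9) - 65)*a(1, -6) = ((2 - 4*9) - 65)*(1*(10 - 6)) = ((2 - 36) - 65)*(1*4) = (-34 - 65)*4 = -99*4 = -396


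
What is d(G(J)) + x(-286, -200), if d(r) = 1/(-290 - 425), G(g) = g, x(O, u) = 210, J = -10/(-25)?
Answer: 150149/715 ≈ 210.00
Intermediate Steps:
J = 2/5 (J = -10*(-1/25) = 2/5 ≈ 0.40000)
d(r) = -1/715 (d(r) = 1/(-715) = -1/715)
d(G(J)) + x(-286, -200) = -1/715 + 210 = 150149/715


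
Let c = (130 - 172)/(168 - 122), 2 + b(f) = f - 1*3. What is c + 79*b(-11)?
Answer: -29093/23 ≈ -1264.9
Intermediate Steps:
b(f) = -5 + f (b(f) = -2 + (f - 1*3) = -2 + (f - 3) = -2 + (-3 + f) = -5 + f)
c = -21/23 (c = -42/46 = -42*1/46 = -21/23 ≈ -0.91304)
c + 79*b(-11) = -21/23 + 79*(-5 - 11) = -21/23 + 79*(-16) = -21/23 - 1264 = -29093/23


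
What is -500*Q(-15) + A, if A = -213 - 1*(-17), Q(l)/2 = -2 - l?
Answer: -13196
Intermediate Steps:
Q(l) = -4 - 2*l (Q(l) = 2*(-2 - l) = -4 - 2*l)
A = -196 (A = -213 + 17 = -196)
-500*Q(-15) + A = -500*(-4 - 2*(-15)) - 196 = -500*(-4 + 30) - 196 = -500*26 - 196 = -13000 - 196 = -13196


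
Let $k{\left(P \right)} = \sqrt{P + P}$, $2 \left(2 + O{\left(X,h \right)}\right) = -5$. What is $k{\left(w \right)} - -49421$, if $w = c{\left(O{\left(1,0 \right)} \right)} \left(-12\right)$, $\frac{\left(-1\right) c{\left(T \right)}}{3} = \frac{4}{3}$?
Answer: $49421 + 4 \sqrt{6} \approx 49431.0$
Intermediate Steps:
$O{\left(X,h \right)} = - \frac{9}{2}$ ($O{\left(X,h \right)} = -2 + \frac{1}{2} \left(-5\right) = -2 - \frac{5}{2} = - \frac{9}{2}$)
$c{\left(T \right)} = -4$ ($c{\left(T \right)} = - 3 \cdot \frac{4}{3} = - 3 \cdot 4 \cdot \frac{1}{3} = \left(-3\right) \frac{4}{3} = -4$)
$w = 48$ ($w = \left(-4\right) \left(-12\right) = 48$)
$k{\left(P \right)} = \sqrt{2} \sqrt{P}$ ($k{\left(P \right)} = \sqrt{2 P} = \sqrt{2} \sqrt{P}$)
$k{\left(w \right)} - -49421 = \sqrt{2} \sqrt{48} - -49421 = \sqrt{2} \cdot 4 \sqrt{3} + 49421 = 4 \sqrt{6} + 49421 = 49421 + 4 \sqrt{6}$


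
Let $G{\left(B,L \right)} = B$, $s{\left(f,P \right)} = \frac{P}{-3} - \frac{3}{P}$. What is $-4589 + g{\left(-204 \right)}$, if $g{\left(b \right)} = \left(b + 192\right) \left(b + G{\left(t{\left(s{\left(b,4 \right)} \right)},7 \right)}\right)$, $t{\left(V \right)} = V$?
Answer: $-2116$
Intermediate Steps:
$s{\left(f,P \right)} = - \frac{3}{P} - \frac{P}{3}$ ($s{\left(f,P \right)} = P \left(- \frac{1}{3}\right) - \frac{3}{P} = - \frac{P}{3} - \frac{3}{P} = - \frac{3}{P} - \frac{P}{3}$)
$g{\left(b \right)} = \left(192 + b\right) \left(- \frac{25}{12} + b\right)$ ($g{\left(b \right)} = \left(b + 192\right) \left(b - \left(\frac{4}{3} + \frac{3}{4}\right)\right) = \left(192 + b\right) \left(b - \frac{25}{12}\right) = \left(192 + b\right) \left(- \frac{25}{12} + b\right)$)
$-4589 + g{\left(-204 \right)} = -4589 + \left(-400 + \left(-204\right)^{2} + \frac{2279}{12} \left(-204\right)\right) = -4589 - -2473 = -4589 + 2473 = -2116$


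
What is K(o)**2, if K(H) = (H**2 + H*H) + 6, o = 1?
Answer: 64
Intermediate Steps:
K(H) = 6 + 2*H**2 (K(H) = (H**2 + H**2) + 6 = 2*H**2 + 6 = 6 + 2*H**2)
K(o)**2 = (6 + 2*1**2)**2 = (6 + 2*1)**2 = (6 + 2)**2 = 8**2 = 64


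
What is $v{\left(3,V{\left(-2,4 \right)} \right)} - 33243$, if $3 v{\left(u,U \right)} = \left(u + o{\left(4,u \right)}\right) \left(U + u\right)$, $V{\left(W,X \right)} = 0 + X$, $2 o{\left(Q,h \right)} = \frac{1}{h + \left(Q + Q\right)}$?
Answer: $- \frac{2193569}{66} \approx -33236.0$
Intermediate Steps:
$o{\left(Q,h \right)} = \frac{1}{2 \left(h + 2 Q\right)}$ ($o{\left(Q,h \right)} = \frac{1}{2 \left(h + \left(Q + Q\right)\right)} = \frac{1}{2 \left(h + 2 Q\right)}$)
$V{\left(W,X \right)} = X$
$v{\left(u,U \right)} = \frac{\left(U + u\right) \left(u + \frac{1}{2 \left(8 + u\right)}\right)}{3}$ ($v{\left(u,U \right)} = \frac{\left(u + \frac{1}{2 \left(u + 2 \cdot 4\right)}\right) \left(U + u\right)}{3} = \frac{\left(u + \frac{1}{2 \left(u + 8\right)}\right) \left(U + u\right)}{3} = \frac{\left(u + \frac{1}{2 \left(8 + u\right)}\right) \left(U + u\right)}{3} = \frac{\left(U + u\right) \left(u + \frac{1}{2 \left(8 + u\right)}\right)}{3}$)
$v{\left(3,V{\left(-2,4 \right)} \right)} - 33243 = \frac{4 + 3 + 2 \cdot 3 \left(8 + 3\right) \left(4 + 3\right)}{6 \left(8 + 3\right)} - 33243 = \frac{4 + 3 + 2 \cdot 3 \cdot 11 \cdot 7}{6 \cdot 11} - 33243 = \frac{1}{6} \cdot \frac{1}{11} \left(4 + 3 + 462\right) - 33243 = \frac{1}{6} \cdot \frac{1}{11} \cdot 469 - 33243 = \frac{469}{66} - 33243 = - \frac{2193569}{66}$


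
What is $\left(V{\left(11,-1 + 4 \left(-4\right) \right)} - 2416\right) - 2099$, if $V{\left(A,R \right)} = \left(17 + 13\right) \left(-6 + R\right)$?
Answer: $-5205$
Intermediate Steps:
$V{\left(A,R \right)} = -180 + 30 R$ ($V{\left(A,R \right)} = 30 \left(-6 + R\right) = -180 + 30 R$)
$\left(V{\left(11,-1 + 4 \left(-4\right) \right)} - 2416\right) - 2099 = \left(\left(-180 + 30 \left(-1 + 4 \left(-4\right)\right)\right) - 2416\right) - 2099 = \left(\left(-180 + 30 \left(-1 - 16\right)\right) - 2416\right) - 2099 = \left(\left(-180 + 30 \left(-17\right)\right) - 2416\right) - 2099 = \left(\left(-180 - 510\right) - 2416\right) - 2099 = \left(-690 - 2416\right) - 2099 = -3106 - 2099 = -5205$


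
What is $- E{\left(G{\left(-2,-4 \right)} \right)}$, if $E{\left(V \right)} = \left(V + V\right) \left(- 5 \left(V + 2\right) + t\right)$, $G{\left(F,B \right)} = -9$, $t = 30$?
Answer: $1170$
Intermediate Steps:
$E{\left(V \right)} = 2 V \left(20 - 5 V\right)$ ($E{\left(V \right)} = \left(V + V\right) \left(- 5 \left(V + 2\right) + 30\right) = 2 V \left(- 5 \left(2 + V\right) + 30\right) = 2 V \left(\left(-10 - 5 V\right) + 30\right) = 2 V \left(20 - 5 V\right)$)
$- E{\left(G{\left(-2,-4 \right)} \right)} = - 10 \left(-9\right) \left(4 - -9\right) = - 10 \left(-9\right) \left(4 + 9\right) = - 10 \left(-9\right) 13 = \left(-1\right) \left(-1170\right) = 1170$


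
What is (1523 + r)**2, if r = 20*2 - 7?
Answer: 2421136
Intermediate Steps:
r = 33 (r = 40 - 7 = 33)
(1523 + r)**2 = (1523 + 33)**2 = 1556**2 = 2421136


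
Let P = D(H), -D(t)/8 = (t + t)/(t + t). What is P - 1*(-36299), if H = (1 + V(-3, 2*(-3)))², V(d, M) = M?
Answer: 36291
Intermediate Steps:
H = 25 (H = (1 + 2*(-3))² = (1 - 6)² = (-5)² = 25)
D(t) = -8 (D(t) = -8*(t + t)/(t + t) = -8*2*t/(2*t) = -8*2*t*1/(2*t) = -8*1 = -8)
P = -8
P - 1*(-36299) = -8 - 1*(-36299) = -8 + 36299 = 36291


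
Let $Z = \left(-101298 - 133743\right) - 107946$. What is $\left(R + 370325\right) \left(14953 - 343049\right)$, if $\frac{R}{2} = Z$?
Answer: $103563174304$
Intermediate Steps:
$Z = -342987$ ($Z = -235041 - 107946 = -342987$)
$R = -685974$ ($R = 2 \left(-342987\right) = -685974$)
$\left(R + 370325\right) \left(14953 - 343049\right) = \left(-685974 + 370325\right) \left(14953 - 343049\right) = \left(-315649\right) \left(-328096\right) = 103563174304$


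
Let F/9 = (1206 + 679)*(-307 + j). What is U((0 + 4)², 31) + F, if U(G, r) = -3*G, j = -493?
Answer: -13572048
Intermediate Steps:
F = -13572000 (F = 9*((1206 + 679)*(-307 - 493)) = 9*(1885*(-800)) = 9*(-1508000) = -13572000)
U((0 + 4)², 31) + F = -3*(0 + 4)² - 13572000 = -3*4² - 13572000 = -3*16 - 13572000 = -48 - 13572000 = -13572048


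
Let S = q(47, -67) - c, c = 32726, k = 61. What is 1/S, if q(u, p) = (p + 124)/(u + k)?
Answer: -36/1178117 ≈ -3.0557e-5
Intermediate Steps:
q(u, p) = (124 + p)/(61 + u) (q(u, p) = (p + 124)/(u + 61) = (124 + p)/(61 + u))
S = -1178117/36 (S = (124 - 67)/(61 + 47) - 1*32726 = 57/108 - 32726 = (1/108)*57 - 32726 = 19/36 - 32726 = -1178117/36 ≈ -32725.)
1/S = 1/(-1178117/36) = -36/1178117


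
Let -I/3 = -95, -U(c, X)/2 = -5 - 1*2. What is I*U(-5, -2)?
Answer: 3990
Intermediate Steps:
U(c, X) = 14 (U(c, X) = -2*(-5 - 1*2) = -2*(-5 - 2) = -2*(-7) = 14)
I = 285 (I = -3*(-95) = 285)
I*U(-5, -2) = 285*14 = 3990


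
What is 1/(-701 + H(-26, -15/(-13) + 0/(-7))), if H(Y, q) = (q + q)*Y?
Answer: -1/761 ≈ -0.0013141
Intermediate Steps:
H(Y, q) = 2*Y*q (H(Y, q) = (2*q)*Y = 2*Y*q)
1/(-701 + H(-26, -15/(-13) + 0/(-7))) = 1/(-701 + 2*(-26)*(-15/(-13) + 0/(-7))) = 1/(-701 + 2*(-26)*(-15*(-1/13) + 0*(-⅐))) = 1/(-701 + 2*(-26)*(15/13 + 0)) = 1/(-701 + 2*(-26)*(15/13)) = 1/(-701 - 60) = 1/(-761) = -1/761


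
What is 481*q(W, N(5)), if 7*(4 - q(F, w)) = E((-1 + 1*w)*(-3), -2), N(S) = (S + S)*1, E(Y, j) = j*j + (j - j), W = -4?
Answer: 11544/7 ≈ 1649.1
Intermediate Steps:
E(Y, j) = j² (E(Y, j) = j² + 0 = j²)
N(S) = 2*S (N(S) = (2*S)*1 = 2*S)
q(F, w) = 24/7 (q(F, w) = 4 - ⅐*(-2)² = 4 - ⅐*4 = 4 - 4/7 = 24/7)
481*q(W, N(5)) = 481*(24/7) = 11544/7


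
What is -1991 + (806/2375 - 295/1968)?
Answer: -9305048417/4674000 ≈ -1990.8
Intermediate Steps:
-1991 + (806/2375 - 295/1968) = -1991 + 885583/4674000 = -9305048417/4674000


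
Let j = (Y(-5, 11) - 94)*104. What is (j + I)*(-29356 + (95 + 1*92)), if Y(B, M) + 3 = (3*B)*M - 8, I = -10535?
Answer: 1126360935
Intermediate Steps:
Y(B, M) = -11 + 3*B*M (Y(B, M) = -3 + ((3*B)*M - 8) = -3 + (3*B*M - 8) = -3 + (-8 + 3*B*M) = -11 + 3*B*M)
j = -28080 (j = ((-11 + 3*(-5)*11) - 94)*104 = ((-11 - 165) - 94)*104 = (-176 - 94)*104 = -270*104 = -28080)
(j + I)*(-29356 + (95 + 1*92)) = (-28080 - 10535)*(-29356 + (95 + 1*92)) = -38615*(-29356 + (95 + 92)) = -38615*(-29356 + 187) = -38615*(-29169) = 1126360935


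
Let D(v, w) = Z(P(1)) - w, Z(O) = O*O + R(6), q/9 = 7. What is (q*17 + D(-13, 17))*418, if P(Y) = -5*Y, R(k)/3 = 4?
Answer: 456038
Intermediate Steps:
q = 63 (q = 9*7 = 63)
R(k) = 12 (R(k) = 3*4 = 12)
Z(O) = 12 + O**2 (Z(O) = O*O + 12 = O**2 + 12 = 12 + O**2)
D(v, w) = 37 - w (D(v, w) = (12 + (-5*1)**2) - w = (12 + (-5)**2) - w = (12 + 25) - w = 37 - w)
(q*17 + D(-13, 17))*418 = (63*17 + (37 - 1*17))*418 = (1071 + (37 - 17))*418 = (1071 + 20)*418 = 1091*418 = 456038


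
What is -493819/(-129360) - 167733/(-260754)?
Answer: 25077203401/5621856240 ≈ 4.4607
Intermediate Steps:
-493819/(-129360) - 167733/(-260754) = -493819*(-1/129360) - 167733*(-1/260754) = 493819/129360 + 55911/86918 = 25077203401/5621856240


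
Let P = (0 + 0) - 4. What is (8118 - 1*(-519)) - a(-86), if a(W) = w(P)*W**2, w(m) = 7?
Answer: -43135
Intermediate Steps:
P = -4 (P = 0 - 4 = -4)
a(W) = 7*W**2
(8118 - 1*(-519)) - a(-86) = (8118 - 1*(-519)) - 7*(-86)**2 = (8118 + 519) - 7*7396 = 8637 - 1*51772 = 8637 - 51772 = -43135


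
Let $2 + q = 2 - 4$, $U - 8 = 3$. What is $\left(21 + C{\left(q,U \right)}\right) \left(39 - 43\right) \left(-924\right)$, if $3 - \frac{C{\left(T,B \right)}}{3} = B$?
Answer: $-11088$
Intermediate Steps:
$U = 11$ ($U = 8 + 3 = 11$)
$q = -4$ ($q = -2 + \left(2 - 4\right) = -2 - 2 = -4$)
$C{\left(T,B \right)} = 9 - 3 B$
$\left(21 + C{\left(q,U \right)}\right) \left(39 - 43\right) \left(-924\right) = \left(21 + \left(9 - 33\right)\right) \left(39 - 43\right) \left(-924\right) = \left(21 + \left(9 - 33\right)\right) \left(-4\right) \left(-924\right) = \left(21 - 24\right) \left(-4\right) \left(-924\right) = \left(-3\right) \left(-4\right) \left(-924\right) = 12 \left(-924\right) = -11088$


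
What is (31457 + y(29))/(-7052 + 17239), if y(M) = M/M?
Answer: 31458/10187 ≈ 3.0881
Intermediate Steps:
y(M) = 1
(31457 + y(29))/(-7052 + 17239) = (31457 + 1)/(-7052 + 17239) = 31458/10187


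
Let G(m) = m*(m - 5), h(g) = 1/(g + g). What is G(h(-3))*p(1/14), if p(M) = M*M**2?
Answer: 31/98784 ≈ 0.00031382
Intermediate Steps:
h(g) = 1/(2*g)
p(M) = M**3
G(m) = m*(-5 + m)
G(h(-3))*p(1/14) = (((1/2)/(-3))*(-5 + (1/2)/(-3)))*(1/14)**3 = (((1/2)*(-1/3))*(-5 + (1/2)*(-1/3)))*(1/14)**3 = -(-5 - 1/6)/6*(1/2744) = -1/6*(-31/6)*(1/2744) = (31/36)*(1/2744) = 31/98784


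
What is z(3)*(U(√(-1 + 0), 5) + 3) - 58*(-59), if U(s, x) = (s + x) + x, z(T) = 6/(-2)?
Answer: 3383 - 3*I ≈ 3383.0 - 3.0*I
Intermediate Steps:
z(T) = -3 (z(T) = 6*(-½) = -3)
U(s, x) = s + 2*x
z(3)*(U(√(-1 + 0), 5) + 3) - 58*(-59) = -3*((√(-1 + 0) + 2*5) + 3) - 58*(-59) = -3*((√(-1) + 10) + 3) + 3422 = -3*((I + 10) + 3) + 3422 = -3*((10 + I) + 3) + 3422 = -3*(13 + I) + 3422 = (-39 - 3*I) + 3422 = 3383 - 3*I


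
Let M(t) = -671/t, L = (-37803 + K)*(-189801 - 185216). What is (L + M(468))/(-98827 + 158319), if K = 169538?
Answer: -23120540584331/27842256 ≈ -8.3041e+5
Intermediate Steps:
L = -49402864495 (L = (-37803 + 169538)*(-189801 - 185216) = 131735*(-375017) = -49402864495)
(L + M(468))/(-98827 + 158319) = (-49402864495 - 671/468)/(-98827 + 158319) = (-49402864495 - 671*1/468)/59492 = (-49402864495 - 671/468)*(1/59492) = -23120540584331/468*1/59492 = -23120540584331/27842256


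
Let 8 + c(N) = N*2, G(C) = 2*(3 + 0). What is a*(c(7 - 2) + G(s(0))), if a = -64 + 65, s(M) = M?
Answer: 8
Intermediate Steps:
a = 1
G(C) = 6 (G(C) = 2*3 = 6)
c(N) = -8 + 2*N (c(N) = -8 + N*2 = -8 + 2*N)
a*(c(7 - 2) + G(s(0))) = 1*((-8 + 2*(7 - 2)) + 6) = 1*((-8 + 2*5) + 6) = 1*((-8 + 10) + 6) = 1*(2 + 6) = 1*8 = 8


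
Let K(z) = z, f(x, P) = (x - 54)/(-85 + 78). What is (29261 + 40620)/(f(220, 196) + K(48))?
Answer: 489167/170 ≈ 2877.5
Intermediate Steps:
f(x, P) = 54/7 - x/7 (f(x, P) = (-54 + x)/(-7) = (-54 + x)*(-⅐) = 54/7 - x/7)
(29261 + 40620)/(f(220, 196) + K(48)) = (29261 + 40620)/((54/7 - ⅐*220) + 48) = 69881/((54/7 - 220/7) + 48) = 69881/(-166/7 + 48) = 69881/(170/7) = 69881*(7/170) = 489167/170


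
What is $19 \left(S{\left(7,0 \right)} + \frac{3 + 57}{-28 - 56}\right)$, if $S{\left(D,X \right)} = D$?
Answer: $\frac{836}{7} \approx 119.43$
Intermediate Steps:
$19 \left(S{\left(7,0 \right)} + \frac{3 + 57}{-28 - 56}\right) = 19 \left(7 + \frac{3 + 57}{-28 - 56}\right) = 19 \left(7 + \frac{60}{-84}\right) = 19 \left(7 + 60 \left(- \frac{1}{84}\right)\right) = 19 \left(7 - \frac{5}{7}\right) = 19 \cdot \frac{44}{7} = \frac{836}{7}$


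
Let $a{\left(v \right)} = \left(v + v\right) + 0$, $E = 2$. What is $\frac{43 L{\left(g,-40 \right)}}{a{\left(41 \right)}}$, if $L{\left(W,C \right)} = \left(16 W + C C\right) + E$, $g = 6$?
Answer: $\frac{36507}{41} \approx 890.42$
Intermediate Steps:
$L{\left(W,C \right)} = 2 + C^{2} + 16 W$ ($L{\left(W,C \right)} = \left(16 W + C C\right) + 2 = \left(16 W + C^{2}\right) + 2 = \left(C^{2} + 16 W\right) + 2 = 2 + C^{2} + 16 W$)
$a{\left(v \right)} = 2 v$ ($a{\left(v \right)} = 2 v + 0 = 2 v$)
$\frac{43 L{\left(g,-40 \right)}}{a{\left(41 \right)}} = \frac{43 \left(2 + \left(-40\right)^{2} + 16 \cdot 6\right)}{2 \cdot 41} = \frac{43 \left(2 + 1600 + 96\right)}{82} = 43 \cdot 1698 \cdot \frac{1}{82} = 73014 \cdot \frac{1}{82} = \frac{36507}{41}$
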